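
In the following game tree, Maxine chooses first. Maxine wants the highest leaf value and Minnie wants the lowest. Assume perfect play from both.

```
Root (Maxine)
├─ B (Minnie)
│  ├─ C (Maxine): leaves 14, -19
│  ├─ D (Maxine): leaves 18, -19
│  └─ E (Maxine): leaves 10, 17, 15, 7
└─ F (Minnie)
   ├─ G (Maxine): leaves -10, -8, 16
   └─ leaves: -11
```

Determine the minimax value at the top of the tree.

14

C (Maxine): max(14, -19) = 14
D (Maxine): max(18, -19) = 18
E (Maxine): max(10, 17, 15, 7) = 17
B (Minnie): min(14, 18, 17) = 14
G (Maxine): max(-10, -8, 16) = 16
F (Minnie): min(16, -11) = -11
Root (Maxine): max(14, -11) = 14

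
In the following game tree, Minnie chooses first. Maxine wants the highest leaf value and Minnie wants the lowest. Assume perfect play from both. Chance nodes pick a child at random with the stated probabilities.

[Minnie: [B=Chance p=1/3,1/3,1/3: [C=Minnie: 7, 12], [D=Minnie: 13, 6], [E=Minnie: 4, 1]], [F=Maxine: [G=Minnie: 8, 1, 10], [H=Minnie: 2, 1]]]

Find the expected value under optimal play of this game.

C (Minnie): min(7, 12) = 7
D (Minnie): min(13, 6) = 6
E (Minnie): min(4, 1) = 1
B (Chance): 1/3·7 + 1/3·6 + 1/3·1 = 4.67
G (Minnie): min(8, 1, 10) = 1
H (Minnie): min(2, 1) = 1
F (Maxine): max(1, 1) = 1
Root (Minnie): min(4.67, 1) = 1

1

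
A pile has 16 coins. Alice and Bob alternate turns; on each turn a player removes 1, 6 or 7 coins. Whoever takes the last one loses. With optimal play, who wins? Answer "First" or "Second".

First

i:   0  1  2  3  4  5  6  7  8  9 10 11 12 13 14 15 16
     W  L  W  L  W  L  W  W  W  W  W  W  W  L  W  L  W
Position 16 is W, so the first player wins.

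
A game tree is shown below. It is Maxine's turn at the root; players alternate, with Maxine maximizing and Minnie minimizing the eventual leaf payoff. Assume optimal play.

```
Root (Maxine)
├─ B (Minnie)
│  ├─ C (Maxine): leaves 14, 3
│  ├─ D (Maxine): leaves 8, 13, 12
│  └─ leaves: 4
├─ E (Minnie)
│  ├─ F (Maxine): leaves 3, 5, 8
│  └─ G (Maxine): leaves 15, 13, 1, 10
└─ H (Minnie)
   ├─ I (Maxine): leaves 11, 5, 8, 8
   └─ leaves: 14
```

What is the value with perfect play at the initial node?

11

C (Maxine): max(14, 3) = 14
D (Maxine): max(8, 13, 12) = 13
B (Minnie): min(14, 13, 4) = 4
F (Maxine): max(3, 5, 8) = 8
G (Maxine): max(15, 13, 1, 10) = 15
E (Minnie): min(8, 15) = 8
I (Maxine): max(11, 5, 8, 8) = 11
H (Minnie): min(11, 14) = 11
Root (Maxine): max(4, 8, 11) = 11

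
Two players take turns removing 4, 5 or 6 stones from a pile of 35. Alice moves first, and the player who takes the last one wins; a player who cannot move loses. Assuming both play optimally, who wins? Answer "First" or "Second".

First

i:   0  1  2  3  4  5  6  7  8  9 10 11 12 13 14 15 16 17 18 19 20 21 22 23 24 25 26 27 28 29 30 31 32 33 34 35
     L  L  L  L  W  W  W  W  W  W  L  L  L  L  W  W  W  W  W  W  L  L  L  L  W  W  W  W  W  W  L  L  L  L  W  W
Position 35 is W, so the first player wins.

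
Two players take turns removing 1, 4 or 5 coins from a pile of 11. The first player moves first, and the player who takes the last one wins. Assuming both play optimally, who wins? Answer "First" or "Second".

First

Mark each pile size as W (mover wins) or L (mover loses):
i:   0  1  2  3  4  5  6  7  8  9 10 11
     L  W  L  W  W  W  W  W  L  W  L  W
Position 11 is W, so the first player wins.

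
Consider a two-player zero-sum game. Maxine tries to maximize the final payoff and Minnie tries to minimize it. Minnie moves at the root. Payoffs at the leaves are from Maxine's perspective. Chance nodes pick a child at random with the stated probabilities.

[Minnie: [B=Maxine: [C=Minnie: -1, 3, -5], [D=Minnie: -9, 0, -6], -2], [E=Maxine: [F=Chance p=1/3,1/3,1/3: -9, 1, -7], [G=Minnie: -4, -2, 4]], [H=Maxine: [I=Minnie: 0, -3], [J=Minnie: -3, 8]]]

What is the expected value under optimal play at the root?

-4

C (Minnie): min(-1, 3, -5) = -5
D (Minnie): min(-9, 0, -6) = -9
B (Maxine): max(-5, -9, -2) = -2
F (Chance): 1/3·-9 + 1/3·1 + 1/3·-7 = -5
G (Minnie): min(-4, -2, 4) = -4
E (Maxine): max(-5, -4) = -4
I (Minnie): min(0, -3) = -3
J (Minnie): min(-3, 8) = -3
H (Maxine): max(-3, -3) = -3
Root (Minnie): min(-2, -4, -3) = -4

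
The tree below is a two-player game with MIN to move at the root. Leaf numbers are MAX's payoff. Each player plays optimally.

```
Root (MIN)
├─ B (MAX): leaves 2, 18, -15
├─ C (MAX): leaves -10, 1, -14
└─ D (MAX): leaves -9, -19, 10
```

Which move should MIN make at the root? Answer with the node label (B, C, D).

C

B (MAX): max(2, 18, -15) = 18
C (MAX): max(-10, 1, -14) = 1
D (MAX): max(-9, -19, 10) = 10
Root (MIN): min(18, 1, 10) = 1
MIN picks the child with the lowest value: C (value 1).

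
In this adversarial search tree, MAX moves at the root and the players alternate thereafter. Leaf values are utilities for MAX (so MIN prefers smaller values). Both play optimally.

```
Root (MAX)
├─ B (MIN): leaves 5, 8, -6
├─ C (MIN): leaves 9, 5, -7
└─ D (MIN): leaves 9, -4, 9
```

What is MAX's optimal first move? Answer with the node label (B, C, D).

B (MIN): min(5, 8, -6) = -6
C (MIN): min(9, 5, -7) = -7
D (MIN): min(9, -4, 9) = -4
Root (MAX): max(-6, -7, -4) = -4
MAX picks the child with the highest value: D (value -4).

D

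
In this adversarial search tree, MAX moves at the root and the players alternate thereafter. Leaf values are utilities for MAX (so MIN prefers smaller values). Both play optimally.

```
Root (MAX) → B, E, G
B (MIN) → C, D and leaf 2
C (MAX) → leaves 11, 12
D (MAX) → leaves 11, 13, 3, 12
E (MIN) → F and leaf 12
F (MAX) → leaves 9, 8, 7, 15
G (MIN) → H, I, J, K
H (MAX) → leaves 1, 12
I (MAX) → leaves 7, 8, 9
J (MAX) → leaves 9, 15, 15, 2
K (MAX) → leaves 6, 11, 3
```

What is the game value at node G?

H: max(1, 12) = 12
I: max(7, 8, 9) = 9
J: max(9, 15, 15, 2) = 15
K: max(6, 11, 3) = 11
G: min(12, 9, 15, 11) = 9

9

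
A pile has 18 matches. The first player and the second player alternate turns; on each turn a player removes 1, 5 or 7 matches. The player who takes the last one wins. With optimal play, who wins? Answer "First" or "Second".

Mark each pile size as W (mover wins) or L (mover loses):
i:   0  1  2  3  4  5  6  7  8  9 10 11 12 13 14 15 16 17 18
     L  W  L  W  L  W  L  W  L  W  L  W  L  W  L  W  L  W  L
Position 18 is L, so the second player wins.

Second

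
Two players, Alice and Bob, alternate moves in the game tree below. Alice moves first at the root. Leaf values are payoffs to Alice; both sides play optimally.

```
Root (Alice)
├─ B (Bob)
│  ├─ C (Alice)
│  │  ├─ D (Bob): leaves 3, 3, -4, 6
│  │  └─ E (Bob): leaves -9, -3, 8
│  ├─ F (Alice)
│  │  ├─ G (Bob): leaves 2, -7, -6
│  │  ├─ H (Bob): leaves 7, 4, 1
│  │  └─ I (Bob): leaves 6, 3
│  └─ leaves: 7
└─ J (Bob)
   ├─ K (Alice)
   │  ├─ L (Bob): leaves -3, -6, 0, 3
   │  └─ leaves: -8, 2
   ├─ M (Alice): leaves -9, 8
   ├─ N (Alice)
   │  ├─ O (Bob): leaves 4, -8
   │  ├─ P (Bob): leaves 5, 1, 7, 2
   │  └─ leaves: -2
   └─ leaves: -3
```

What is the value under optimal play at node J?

-3

L: min(-3, -6, 0, 3) = -6
K: max(-6, -8, 2) = 2
M: max(-9, 8) = 8
O: min(4, -8) = -8
P: min(5, 1, 7, 2) = 1
N: max(-8, 1, -2) = 1
J: min(2, 8, 1, -3) = -3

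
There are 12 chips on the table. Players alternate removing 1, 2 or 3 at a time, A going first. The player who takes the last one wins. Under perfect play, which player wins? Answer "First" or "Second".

Second

Compute winning (W) and losing (L) positions by backward induction:
i:   0  1  2  3  4  5  6  7  8  9 10 11 12
     L  W  W  W  L  W  W  W  L  W  W  W  L
Position 12 is L, so the second player wins.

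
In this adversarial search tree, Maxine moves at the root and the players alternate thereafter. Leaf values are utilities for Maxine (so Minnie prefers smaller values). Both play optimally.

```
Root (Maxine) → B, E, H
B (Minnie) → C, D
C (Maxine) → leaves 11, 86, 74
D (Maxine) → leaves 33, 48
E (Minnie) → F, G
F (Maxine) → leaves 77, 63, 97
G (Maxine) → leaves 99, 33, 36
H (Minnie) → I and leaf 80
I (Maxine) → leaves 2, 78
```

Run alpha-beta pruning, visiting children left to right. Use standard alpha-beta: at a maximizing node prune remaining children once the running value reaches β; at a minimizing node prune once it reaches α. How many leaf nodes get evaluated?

C [α=-∞,β=+∞]: v=86
D [α=-∞,β=86]: v=48
B [α=-∞,β=+∞]: v=48
F [α=48,β=+∞]: v=97
G [α=48,β=97]: v=99 after child 1 ≥ β → β-cutoff, skip 2
E [α=48,β=+∞]: v=97
I [α=97,β=+∞]: v=78
H [α=97,β=+∞]: v=78 after child 1 ≤ α → α-cutoff, skip 1
Root [α=-∞,β=+∞]: v=97
Leaves evaluated: 11 of 14.

11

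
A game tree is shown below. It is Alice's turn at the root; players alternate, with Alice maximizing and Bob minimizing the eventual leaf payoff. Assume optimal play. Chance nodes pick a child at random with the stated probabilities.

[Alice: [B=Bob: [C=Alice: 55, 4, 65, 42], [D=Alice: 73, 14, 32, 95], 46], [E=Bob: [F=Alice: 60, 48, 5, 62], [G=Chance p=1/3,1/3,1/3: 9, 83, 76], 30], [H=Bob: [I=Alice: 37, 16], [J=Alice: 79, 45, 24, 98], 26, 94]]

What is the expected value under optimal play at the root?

46

C (Alice): max(55, 4, 65, 42) = 65
D (Alice): max(73, 14, 32, 95) = 95
B (Bob): min(65, 95, 46) = 46
F (Alice): max(60, 48, 5, 62) = 62
G (Chance): 1/3·9 + 1/3·83 + 1/3·76 = 56
E (Bob): min(62, 56, 30) = 30
I (Alice): max(37, 16) = 37
J (Alice): max(79, 45, 24, 98) = 98
H (Bob): min(37, 98, 26, 94) = 26
Root (Alice): max(46, 30, 26) = 46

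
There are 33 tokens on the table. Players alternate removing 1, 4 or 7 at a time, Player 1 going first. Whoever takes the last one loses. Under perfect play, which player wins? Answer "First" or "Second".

Mark each pile size as W (mover wins) or L (mover loses):
i:   0  1  2  3  4  5  6  7  8  9 10 11 12 13 14 15 16 17 18 19 20 21 22 23 24 25 26 27 28 29 30 31 32 33
     W  L  W  L  W  W  L  W  W  L  W  L  W  W  L  W  W  L  W  L  W  W  L  W  W  L  W  L  W  W  L  W  W  L
Position 33 is L, so the second player wins.

Second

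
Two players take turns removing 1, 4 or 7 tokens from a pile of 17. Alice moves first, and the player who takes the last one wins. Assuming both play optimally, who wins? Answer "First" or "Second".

First

W/L table (W = player to move can force a win):
i:   0  1  2  3  4  5  6  7  8  9 10 11 12 13 14 15 16 17
     L  W  L  W  W  L  W  W  L  W  L  W  W  L  W  W  L  W
Position 17 is W, so the first player wins.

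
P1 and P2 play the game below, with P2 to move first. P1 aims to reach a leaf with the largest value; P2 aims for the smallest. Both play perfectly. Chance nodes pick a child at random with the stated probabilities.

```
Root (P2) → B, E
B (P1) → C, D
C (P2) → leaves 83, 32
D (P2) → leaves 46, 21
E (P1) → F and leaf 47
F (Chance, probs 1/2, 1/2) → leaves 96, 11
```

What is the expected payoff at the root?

C (P2): min(83, 32) = 32
D (P2): min(46, 21) = 21
B (P1): max(32, 21) = 32
F (Chance): 1/2·96 + 1/2·11 = 53.5
E (P1): max(53.5, 47) = 53.5
Root (P2): min(32, 53.5) = 32

32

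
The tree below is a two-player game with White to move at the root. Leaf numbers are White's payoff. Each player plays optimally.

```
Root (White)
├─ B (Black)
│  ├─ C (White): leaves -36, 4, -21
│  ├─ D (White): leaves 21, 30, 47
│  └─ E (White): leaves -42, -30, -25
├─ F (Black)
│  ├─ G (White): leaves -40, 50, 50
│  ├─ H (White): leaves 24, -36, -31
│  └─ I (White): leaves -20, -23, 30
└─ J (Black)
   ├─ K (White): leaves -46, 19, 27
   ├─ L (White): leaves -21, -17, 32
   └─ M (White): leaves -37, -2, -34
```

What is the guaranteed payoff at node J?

K: max(-46, 19, 27) = 27
L: max(-21, -17, 32) = 32
M: max(-37, -2, -34) = -2
J: min(27, 32, -2) = -2

-2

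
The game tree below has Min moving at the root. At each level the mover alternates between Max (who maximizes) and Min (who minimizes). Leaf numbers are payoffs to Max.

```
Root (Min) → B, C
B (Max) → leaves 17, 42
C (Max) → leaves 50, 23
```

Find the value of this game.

42

B (Max): max(17, 42) = 42
C (Max): max(50, 23) = 50
Root (Min): min(42, 50) = 42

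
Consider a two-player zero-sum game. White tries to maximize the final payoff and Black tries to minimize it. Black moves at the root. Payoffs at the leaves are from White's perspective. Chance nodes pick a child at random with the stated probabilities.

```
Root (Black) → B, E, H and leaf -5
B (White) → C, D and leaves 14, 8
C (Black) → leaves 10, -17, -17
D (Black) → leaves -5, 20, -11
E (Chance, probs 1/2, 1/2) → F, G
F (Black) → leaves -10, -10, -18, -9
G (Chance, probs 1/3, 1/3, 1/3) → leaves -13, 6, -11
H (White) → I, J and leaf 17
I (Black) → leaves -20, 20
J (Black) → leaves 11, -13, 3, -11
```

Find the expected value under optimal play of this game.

-12

C (Black): min(10, -17, -17) = -17
D (Black): min(-5, 20, -11) = -11
B (White): max(-17, -11, 14, 8) = 14
F (Black): min(-10, -10, -18, -9) = -18
G (Chance): 1/3·-13 + 1/3·6 + 1/3·-11 = -6
E (Chance): 1/2·-18 + 1/2·-6 = -12
I (Black): min(-20, 20) = -20
J (Black): min(11, -13, 3, -11) = -13
H (White): max(-20, -13, 17) = 17
Root (Black): min(14, -12, 17, -5) = -12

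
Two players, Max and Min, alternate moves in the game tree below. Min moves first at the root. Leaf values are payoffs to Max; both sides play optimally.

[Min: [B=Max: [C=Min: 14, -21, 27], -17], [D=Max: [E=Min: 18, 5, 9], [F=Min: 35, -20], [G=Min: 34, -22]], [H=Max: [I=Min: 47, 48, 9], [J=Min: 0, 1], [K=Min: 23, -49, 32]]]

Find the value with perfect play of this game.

-17

C (Min): min(14, -21, 27) = -21
B (Max): max(-21, -17) = -17
E (Min): min(18, 5, 9) = 5
F (Min): min(35, -20) = -20
G (Min): min(34, -22) = -22
D (Max): max(5, -20, -22) = 5
I (Min): min(47, 48, 9) = 9
J (Min): min(0, 1) = 0
K (Min): min(23, -49, 32) = -49
H (Max): max(9, 0, -49) = 9
Root (Min): min(-17, 5, 9) = -17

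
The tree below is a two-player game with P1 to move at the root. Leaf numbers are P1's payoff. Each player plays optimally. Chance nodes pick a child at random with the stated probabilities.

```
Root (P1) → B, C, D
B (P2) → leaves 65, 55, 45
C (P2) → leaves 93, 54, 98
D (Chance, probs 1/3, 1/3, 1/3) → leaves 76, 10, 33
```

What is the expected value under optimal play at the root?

54

B (P2): min(65, 55, 45) = 45
C (P2): min(93, 54, 98) = 54
D (Chance): 1/3·76 + 1/3·10 + 1/3·33 = 39.67
Root (P1): max(45, 54, 39.67) = 54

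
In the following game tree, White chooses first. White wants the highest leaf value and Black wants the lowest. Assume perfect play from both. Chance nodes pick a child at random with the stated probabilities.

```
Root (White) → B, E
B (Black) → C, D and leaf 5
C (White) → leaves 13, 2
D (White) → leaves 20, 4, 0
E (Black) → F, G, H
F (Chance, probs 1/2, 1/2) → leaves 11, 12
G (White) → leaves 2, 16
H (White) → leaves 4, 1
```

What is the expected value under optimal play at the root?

C (White): max(13, 2) = 13
D (White): max(20, 4, 0) = 20
B (Black): min(13, 20, 5) = 5
F (Chance): 1/2·11 + 1/2·12 = 11.5
G (White): max(2, 16) = 16
H (White): max(4, 1) = 4
E (Black): min(11.5, 16, 4) = 4
Root (White): max(5, 4) = 5

5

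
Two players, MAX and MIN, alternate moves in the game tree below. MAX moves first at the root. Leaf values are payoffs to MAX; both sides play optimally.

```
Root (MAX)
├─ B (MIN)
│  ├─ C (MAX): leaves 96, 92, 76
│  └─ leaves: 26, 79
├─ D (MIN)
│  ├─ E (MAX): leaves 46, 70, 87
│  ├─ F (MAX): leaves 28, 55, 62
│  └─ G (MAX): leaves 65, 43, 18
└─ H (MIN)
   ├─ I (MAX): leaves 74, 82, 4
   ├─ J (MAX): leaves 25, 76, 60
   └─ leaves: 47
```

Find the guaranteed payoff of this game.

C (MAX): max(96, 92, 76) = 96
B (MIN): min(96, 26, 79) = 26
E (MAX): max(46, 70, 87) = 87
F (MAX): max(28, 55, 62) = 62
G (MAX): max(65, 43, 18) = 65
D (MIN): min(87, 62, 65) = 62
I (MAX): max(74, 82, 4) = 82
J (MAX): max(25, 76, 60) = 76
H (MIN): min(82, 76, 47) = 47
Root (MAX): max(26, 62, 47) = 62

62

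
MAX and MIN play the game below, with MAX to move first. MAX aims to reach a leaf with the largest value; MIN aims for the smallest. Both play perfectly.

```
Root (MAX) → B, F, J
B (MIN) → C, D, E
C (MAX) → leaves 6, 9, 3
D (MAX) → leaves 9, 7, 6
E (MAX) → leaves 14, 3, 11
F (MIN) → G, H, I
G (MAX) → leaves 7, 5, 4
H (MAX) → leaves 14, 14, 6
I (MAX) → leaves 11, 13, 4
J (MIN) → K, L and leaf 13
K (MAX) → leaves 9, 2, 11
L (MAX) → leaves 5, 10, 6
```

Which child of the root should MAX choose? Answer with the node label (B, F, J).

J

C (MAX): max(6, 9, 3) = 9
D (MAX): max(9, 7, 6) = 9
E (MAX): max(14, 3, 11) = 14
B (MIN): min(9, 9, 14) = 9
G (MAX): max(7, 5, 4) = 7
H (MAX): max(14, 14, 6) = 14
I (MAX): max(11, 13, 4) = 13
F (MIN): min(7, 14, 13) = 7
K (MAX): max(9, 2, 11) = 11
L (MAX): max(5, 10, 6) = 10
J (MIN): min(11, 10, 13) = 10
Root (MAX): max(9, 7, 10) = 10
MAX picks the child with the highest value: J (value 10).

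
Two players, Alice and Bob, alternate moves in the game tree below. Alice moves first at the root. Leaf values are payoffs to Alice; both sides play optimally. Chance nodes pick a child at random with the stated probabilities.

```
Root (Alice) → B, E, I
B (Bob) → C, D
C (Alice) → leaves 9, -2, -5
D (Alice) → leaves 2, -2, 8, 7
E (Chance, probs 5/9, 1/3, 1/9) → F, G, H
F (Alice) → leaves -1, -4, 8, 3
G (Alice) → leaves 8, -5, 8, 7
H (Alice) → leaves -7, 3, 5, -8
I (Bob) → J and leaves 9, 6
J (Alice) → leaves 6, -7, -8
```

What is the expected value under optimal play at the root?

8

C (Alice): max(9, -2, -5) = 9
D (Alice): max(2, -2, 8, 7) = 8
B (Bob): min(9, 8) = 8
F (Alice): max(-1, -4, 8, 3) = 8
G (Alice): max(8, -5, 8, 7) = 8
H (Alice): max(-7, 3, 5, -8) = 5
E (Chance): 5/9·8 + 1/3·8 + 1/9·5 = 7.67
J (Alice): max(6, -7, -8) = 6
I (Bob): min(6, 9, 6) = 6
Root (Alice): max(8, 7.67, 6) = 8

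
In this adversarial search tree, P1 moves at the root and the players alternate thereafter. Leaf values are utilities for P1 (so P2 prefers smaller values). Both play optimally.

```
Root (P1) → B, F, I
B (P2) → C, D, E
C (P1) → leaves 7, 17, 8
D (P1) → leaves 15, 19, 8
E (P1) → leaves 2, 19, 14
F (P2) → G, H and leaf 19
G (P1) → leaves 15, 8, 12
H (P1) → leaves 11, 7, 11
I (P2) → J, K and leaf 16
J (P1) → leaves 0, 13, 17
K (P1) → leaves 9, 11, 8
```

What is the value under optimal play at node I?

11

J: max(0, 13, 17) = 17
K: max(9, 11, 8) = 11
I: min(17, 11, 16) = 11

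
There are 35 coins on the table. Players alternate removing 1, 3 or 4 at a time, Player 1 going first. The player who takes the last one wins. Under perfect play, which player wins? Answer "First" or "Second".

Second

Mark each pile size as W (mover wins) or L (mover loses):
i:   0  1  2  3  4  5  6  7  8  9 10 11 12 13 14 15 16 17 18 19 20 21 22 23 24 25 26 27 28 29 30 31 32 33 34 35
     L  W  L  W  W  W  W  L  W  L  W  W  W  W  L  W  L  W  W  W  W  L  W  L  W  W  W  W  L  W  L  W  W  W  W  L
Position 35 is L, so the second player wins.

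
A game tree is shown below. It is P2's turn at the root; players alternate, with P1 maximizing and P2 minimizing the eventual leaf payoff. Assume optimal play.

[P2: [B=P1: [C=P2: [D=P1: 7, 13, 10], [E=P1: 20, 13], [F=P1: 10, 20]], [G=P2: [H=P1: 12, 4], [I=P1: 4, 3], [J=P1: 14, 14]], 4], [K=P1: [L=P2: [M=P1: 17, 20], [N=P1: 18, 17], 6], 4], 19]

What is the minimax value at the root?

D (P1): max(7, 13, 10) = 13
E (P1): max(20, 13) = 20
F (P1): max(10, 20) = 20
C (P2): min(13, 20, 20) = 13
H (P1): max(12, 4) = 12
I (P1): max(4, 3) = 4
J (P1): max(14, 14) = 14
G (P2): min(12, 4, 14) = 4
B (P1): max(13, 4, 4) = 13
M (P1): max(17, 20) = 20
N (P1): max(18, 17) = 18
L (P2): min(20, 18, 6) = 6
K (P1): max(6, 4) = 6
Root (P2): min(13, 6, 19) = 6

6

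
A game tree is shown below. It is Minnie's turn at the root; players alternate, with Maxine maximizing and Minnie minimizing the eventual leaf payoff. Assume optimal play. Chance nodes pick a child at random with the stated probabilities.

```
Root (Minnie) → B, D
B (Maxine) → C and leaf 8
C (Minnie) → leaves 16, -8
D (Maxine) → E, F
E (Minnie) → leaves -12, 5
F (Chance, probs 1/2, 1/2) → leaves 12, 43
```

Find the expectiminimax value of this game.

8

C (Minnie): min(16, -8) = -8
B (Maxine): max(-8, 8) = 8
E (Minnie): min(-12, 5) = -12
F (Chance): 1/2·12 + 1/2·43 = 27.5
D (Maxine): max(-12, 27.5) = 27.5
Root (Minnie): min(8, 27.5) = 8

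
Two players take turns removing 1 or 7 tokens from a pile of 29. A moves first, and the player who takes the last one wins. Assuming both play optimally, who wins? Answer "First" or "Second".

Mark each pile size as W (mover wins) or L (mover loses):
i:   0  1  2  3  4  5  6  7  8  9 10 11 12 13 14 15 16 17 18 19 20 21 22 23 24 25 26 27 28 29
     L  W  L  W  L  W  L  W  L  W  L  W  L  W  L  W  L  W  L  W  L  W  L  W  L  W  L  W  L  W
Position 29 is W, so the first player wins.

First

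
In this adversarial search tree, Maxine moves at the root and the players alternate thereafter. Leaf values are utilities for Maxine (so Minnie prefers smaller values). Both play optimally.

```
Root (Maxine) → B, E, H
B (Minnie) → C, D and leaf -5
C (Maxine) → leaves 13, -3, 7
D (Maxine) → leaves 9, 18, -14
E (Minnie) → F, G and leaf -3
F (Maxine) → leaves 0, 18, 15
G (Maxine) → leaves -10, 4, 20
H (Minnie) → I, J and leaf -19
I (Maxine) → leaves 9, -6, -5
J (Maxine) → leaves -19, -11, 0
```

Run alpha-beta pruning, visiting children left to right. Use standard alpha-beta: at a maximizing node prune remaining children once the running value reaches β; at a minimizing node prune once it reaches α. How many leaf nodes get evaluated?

20

C [α=-∞,β=+∞]: v=13
D [α=-∞,β=13]: v=18 after child 2 ≥ β → β-cutoff, skip 1
B [α=-∞,β=+∞]: v=-5
F [α=-5,β=+∞]: v=18
G [α=-5,β=18]: v=20
E [α=-5,β=+∞]: v=-3
I [α=-3,β=+∞]: v=9
J [α=-3,β=9]: v=0
H [α=-3,β=+∞]: v=-19
Root [α=-∞,β=+∞]: v=-3
Leaves evaluated: 20 of 21.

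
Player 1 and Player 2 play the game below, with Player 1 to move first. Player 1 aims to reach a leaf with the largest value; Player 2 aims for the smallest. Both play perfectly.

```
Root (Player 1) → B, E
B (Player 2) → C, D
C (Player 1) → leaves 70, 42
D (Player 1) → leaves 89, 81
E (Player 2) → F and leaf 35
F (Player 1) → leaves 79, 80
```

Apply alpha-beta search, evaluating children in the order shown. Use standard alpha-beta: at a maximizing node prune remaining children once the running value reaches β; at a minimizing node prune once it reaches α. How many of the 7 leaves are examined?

C [α=-∞,β=+∞]: v=70
D [α=-∞,β=70]: v=89 after child 1 ≥ β → β-cutoff, skip 1
B [α=-∞,β=+∞]: v=70
F [α=70,β=+∞]: v=80
E [α=70,β=+∞]: v=35
Root [α=-∞,β=+∞]: v=70
Leaves evaluated: 6 of 7.

6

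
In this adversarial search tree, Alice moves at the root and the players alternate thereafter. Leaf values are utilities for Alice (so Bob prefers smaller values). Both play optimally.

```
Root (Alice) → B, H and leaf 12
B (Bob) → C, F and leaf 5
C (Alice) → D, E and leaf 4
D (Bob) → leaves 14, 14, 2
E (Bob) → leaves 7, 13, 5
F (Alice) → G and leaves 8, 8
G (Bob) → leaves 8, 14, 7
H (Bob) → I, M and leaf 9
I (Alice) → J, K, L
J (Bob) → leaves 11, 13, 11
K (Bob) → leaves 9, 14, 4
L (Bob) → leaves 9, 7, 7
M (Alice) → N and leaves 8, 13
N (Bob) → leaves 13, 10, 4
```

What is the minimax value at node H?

J: min(11, 13, 11) = 11
K: min(9, 14, 4) = 4
L: min(9, 7, 7) = 7
I: max(11, 4, 7) = 11
N: min(13, 10, 4) = 4
M: max(4, 8, 13) = 13
H: min(11, 13, 9) = 9

9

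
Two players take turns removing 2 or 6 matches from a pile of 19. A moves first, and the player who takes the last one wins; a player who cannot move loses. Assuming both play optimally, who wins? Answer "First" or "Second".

W/L table (W = player to move can force a win):
i:   0  1  2  3  4  5  6  7  8  9 10 11 12 13 14 15 16 17 18 19
     L  L  W  W  L  L  W  W  L  L  W  W  L  L  W  W  L  L  W  W
Position 19 is W, so the first player wins.

First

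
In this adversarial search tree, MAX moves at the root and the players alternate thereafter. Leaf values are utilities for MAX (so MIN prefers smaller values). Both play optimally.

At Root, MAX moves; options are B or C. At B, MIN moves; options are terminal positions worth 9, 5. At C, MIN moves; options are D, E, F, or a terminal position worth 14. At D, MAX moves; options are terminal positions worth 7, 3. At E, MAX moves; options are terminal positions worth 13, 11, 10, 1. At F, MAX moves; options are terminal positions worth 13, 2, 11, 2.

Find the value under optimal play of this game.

B (MIN): min(9, 5) = 5
D (MAX): max(7, 3) = 7
E (MAX): max(13, 11, 10, 1) = 13
F (MAX): max(13, 2, 11, 2) = 13
C (MIN): min(7, 13, 13, 14) = 7
Root (MAX): max(5, 7) = 7

7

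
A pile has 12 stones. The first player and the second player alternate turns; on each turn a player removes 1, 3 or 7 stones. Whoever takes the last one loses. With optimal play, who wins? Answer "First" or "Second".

W/L table (W = player to move can force a win):
i:   0  1  2  3  4  5  6  7  8  9 10 11 12
     W  L  W  L  W  L  W  L  W  L  W  L  W
Position 12 is W, so the first player wins.

First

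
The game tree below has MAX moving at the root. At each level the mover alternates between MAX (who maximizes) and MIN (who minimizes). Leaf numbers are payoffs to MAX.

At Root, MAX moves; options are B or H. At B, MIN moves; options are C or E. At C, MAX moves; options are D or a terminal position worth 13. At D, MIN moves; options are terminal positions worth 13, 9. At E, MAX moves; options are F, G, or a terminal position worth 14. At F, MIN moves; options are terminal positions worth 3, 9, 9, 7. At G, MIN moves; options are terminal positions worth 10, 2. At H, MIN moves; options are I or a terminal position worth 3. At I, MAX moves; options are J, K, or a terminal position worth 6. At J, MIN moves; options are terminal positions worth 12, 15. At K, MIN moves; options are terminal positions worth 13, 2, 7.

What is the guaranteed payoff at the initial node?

D (MIN): min(13, 9) = 9
C (MAX): max(9, 13) = 13
F (MIN): min(3, 9, 9, 7) = 3
G (MIN): min(10, 2) = 2
E (MAX): max(3, 2, 14) = 14
B (MIN): min(13, 14) = 13
J (MIN): min(12, 15) = 12
K (MIN): min(13, 2, 7) = 2
I (MAX): max(12, 2, 6) = 12
H (MIN): min(12, 3) = 3
Root (MAX): max(13, 3) = 13

13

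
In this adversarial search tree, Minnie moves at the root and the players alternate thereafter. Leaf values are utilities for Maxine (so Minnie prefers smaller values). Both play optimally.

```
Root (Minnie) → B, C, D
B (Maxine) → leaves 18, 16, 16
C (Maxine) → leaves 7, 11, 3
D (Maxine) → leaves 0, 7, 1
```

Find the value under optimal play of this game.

7

B (Maxine): max(18, 16, 16) = 18
C (Maxine): max(7, 11, 3) = 11
D (Maxine): max(0, 7, 1) = 7
Root (Minnie): min(18, 11, 7) = 7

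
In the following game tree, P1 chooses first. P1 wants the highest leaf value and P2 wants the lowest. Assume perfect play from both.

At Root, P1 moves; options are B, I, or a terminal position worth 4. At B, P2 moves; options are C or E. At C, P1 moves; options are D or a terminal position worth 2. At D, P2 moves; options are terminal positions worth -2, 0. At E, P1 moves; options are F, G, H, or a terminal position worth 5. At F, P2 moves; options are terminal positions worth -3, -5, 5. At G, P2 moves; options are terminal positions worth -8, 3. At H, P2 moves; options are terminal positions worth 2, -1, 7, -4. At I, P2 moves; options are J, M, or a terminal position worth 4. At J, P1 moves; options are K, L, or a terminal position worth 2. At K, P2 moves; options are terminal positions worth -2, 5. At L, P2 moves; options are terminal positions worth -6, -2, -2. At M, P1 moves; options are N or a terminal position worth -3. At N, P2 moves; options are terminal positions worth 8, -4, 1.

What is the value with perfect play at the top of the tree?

4

D (P2): min(-2, 0) = -2
C (P1): max(-2, 2) = 2
F (P2): min(-3, -5, 5) = -5
G (P2): min(-8, 3) = -8
H (P2): min(2, -1, 7, -4) = -4
E (P1): max(-5, -8, -4, 5) = 5
B (P2): min(2, 5) = 2
K (P2): min(-2, 5) = -2
L (P2): min(-6, -2, -2) = -6
J (P1): max(-2, -6, 2) = 2
N (P2): min(8, -4, 1) = -4
M (P1): max(-4, -3) = -3
I (P2): min(2, -3, 4) = -3
Root (P1): max(2, -3, 4) = 4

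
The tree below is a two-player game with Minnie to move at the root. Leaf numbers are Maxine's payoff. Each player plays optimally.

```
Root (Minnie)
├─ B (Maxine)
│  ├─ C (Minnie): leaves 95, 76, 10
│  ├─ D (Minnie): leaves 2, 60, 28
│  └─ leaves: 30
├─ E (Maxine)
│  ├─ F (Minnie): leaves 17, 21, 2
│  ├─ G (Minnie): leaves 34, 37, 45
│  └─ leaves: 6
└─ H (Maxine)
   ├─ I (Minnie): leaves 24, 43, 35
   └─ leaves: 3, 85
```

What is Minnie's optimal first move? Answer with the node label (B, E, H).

C (Minnie): min(95, 76, 10) = 10
D (Minnie): min(2, 60, 28) = 2
B (Maxine): max(10, 2, 30) = 30
F (Minnie): min(17, 21, 2) = 2
G (Minnie): min(34, 37, 45) = 34
E (Maxine): max(2, 34, 6) = 34
I (Minnie): min(24, 43, 35) = 24
H (Maxine): max(24, 3, 85) = 85
Root (Minnie): min(30, 34, 85) = 30
Minnie picks the child with the lowest value: B (value 30).

B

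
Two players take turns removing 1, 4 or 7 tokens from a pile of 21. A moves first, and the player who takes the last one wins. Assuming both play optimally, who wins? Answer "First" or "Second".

Second

Compute winning (W) and losing (L) positions by backward induction:
i:   0  1  2  3  4  5  6  7  8  9 10 11 12 13 14 15 16 17 18 19 20 21
     L  W  L  W  W  L  W  W  L  W  L  W  W  L  W  W  L  W  L  W  W  L
Position 21 is L, so the second player wins.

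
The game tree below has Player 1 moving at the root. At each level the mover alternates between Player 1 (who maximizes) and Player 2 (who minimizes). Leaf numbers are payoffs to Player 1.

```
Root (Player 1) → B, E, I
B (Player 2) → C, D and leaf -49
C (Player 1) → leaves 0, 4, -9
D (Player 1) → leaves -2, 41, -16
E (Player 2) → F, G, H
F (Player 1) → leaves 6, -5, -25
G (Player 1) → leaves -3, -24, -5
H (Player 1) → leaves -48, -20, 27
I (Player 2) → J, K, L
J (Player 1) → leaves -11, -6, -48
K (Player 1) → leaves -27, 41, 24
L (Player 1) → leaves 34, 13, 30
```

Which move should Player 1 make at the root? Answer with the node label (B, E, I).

E

C (Player 1): max(0, 4, -9) = 4
D (Player 1): max(-2, 41, -16) = 41
B (Player 2): min(4, 41, -49) = -49
F (Player 1): max(6, -5, -25) = 6
G (Player 1): max(-3, -24, -5) = -3
H (Player 1): max(-48, -20, 27) = 27
E (Player 2): min(6, -3, 27) = -3
J (Player 1): max(-11, -6, -48) = -6
K (Player 1): max(-27, 41, 24) = 41
L (Player 1): max(34, 13, 30) = 34
I (Player 2): min(-6, 41, 34) = -6
Root (Player 1): max(-49, -3, -6) = -3
Player 1 picks the child with the highest value: E (value -3).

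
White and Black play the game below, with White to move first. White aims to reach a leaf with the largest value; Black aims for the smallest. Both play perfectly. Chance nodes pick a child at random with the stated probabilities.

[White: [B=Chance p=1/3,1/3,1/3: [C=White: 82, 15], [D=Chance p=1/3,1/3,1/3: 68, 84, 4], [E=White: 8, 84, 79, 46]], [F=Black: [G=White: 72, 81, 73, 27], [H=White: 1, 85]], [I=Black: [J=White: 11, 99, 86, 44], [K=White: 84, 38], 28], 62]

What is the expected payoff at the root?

C (White): max(82, 15) = 82
D (Chance): 1/3·68 + 1/3·84 + 1/3·4 = 52
E (White): max(8, 84, 79, 46) = 84
B (Chance): 1/3·82 + 1/3·52 + 1/3·84 = 72.67
G (White): max(72, 81, 73, 27) = 81
H (White): max(1, 85) = 85
F (Black): min(81, 85) = 81
J (White): max(11, 99, 86, 44) = 99
K (White): max(84, 38) = 84
I (Black): min(99, 84, 28) = 28
Root (White): max(72.67, 81, 28, 62) = 81

81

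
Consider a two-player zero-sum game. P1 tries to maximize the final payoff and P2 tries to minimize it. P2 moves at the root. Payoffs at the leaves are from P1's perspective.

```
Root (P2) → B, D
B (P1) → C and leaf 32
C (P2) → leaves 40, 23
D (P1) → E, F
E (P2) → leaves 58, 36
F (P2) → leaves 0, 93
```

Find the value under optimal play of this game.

32

C (P2): min(40, 23) = 23
B (P1): max(23, 32) = 32
E (P2): min(58, 36) = 36
F (P2): min(0, 93) = 0
D (P1): max(36, 0) = 36
Root (P2): min(32, 36) = 32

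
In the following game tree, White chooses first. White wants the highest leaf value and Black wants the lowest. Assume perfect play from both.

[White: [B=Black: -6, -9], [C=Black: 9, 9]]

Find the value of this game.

B (Black): min(-6, -9) = -9
C (Black): min(9, 9) = 9
Root (White): max(-9, 9) = 9

9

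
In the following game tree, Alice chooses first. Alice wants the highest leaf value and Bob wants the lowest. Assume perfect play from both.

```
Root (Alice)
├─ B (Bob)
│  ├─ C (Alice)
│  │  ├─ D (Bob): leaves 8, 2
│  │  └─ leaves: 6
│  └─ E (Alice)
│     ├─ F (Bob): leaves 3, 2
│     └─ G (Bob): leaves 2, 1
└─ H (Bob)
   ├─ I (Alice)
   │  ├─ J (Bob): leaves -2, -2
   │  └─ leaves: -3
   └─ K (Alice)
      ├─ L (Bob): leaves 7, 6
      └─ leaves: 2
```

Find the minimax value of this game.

2

D (Bob): min(8, 2) = 2
C (Alice): max(2, 6) = 6
F (Bob): min(3, 2) = 2
G (Bob): min(2, 1) = 1
E (Alice): max(2, 1) = 2
B (Bob): min(6, 2) = 2
J (Bob): min(-2, -2) = -2
I (Alice): max(-2, -3) = -2
L (Bob): min(7, 6) = 6
K (Alice): max(6, 2) = 6
H (Bob): min(-2, 6) = -2
Root (Alice): max(2, -2) = 2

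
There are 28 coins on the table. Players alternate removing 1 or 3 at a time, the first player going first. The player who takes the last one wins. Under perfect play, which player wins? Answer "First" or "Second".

i:   0  1  2  3  4  5  6  7  8  9 10 11 12 13 14 15 16 17 18 19 20 21 22 23 24 25 26 27 28
     L  W  L  W  L  W  L  W  L  W  L  W  L  W  L  W  L  W  L  W  L  W  L  W  L  W  L  W  L
Position 28 is L, so the second player wins.

Second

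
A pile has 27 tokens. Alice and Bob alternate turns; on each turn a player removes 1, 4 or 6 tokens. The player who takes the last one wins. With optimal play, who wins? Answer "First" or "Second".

Second

Compute winning (W) and losing (L) positions by backward induction:
i:   0  1  2  3  4  5  6  7  8  9 10 11 12 13 14 15 16 17 18 19 20 21 22 23 24 25 26 27
     L  W  L  W  W  L  W  L  W  W  L  W  L  W  W  L  W  L  W  W  L  W  L  W  W  L  W  L
Position 27 is L, so the second player wins.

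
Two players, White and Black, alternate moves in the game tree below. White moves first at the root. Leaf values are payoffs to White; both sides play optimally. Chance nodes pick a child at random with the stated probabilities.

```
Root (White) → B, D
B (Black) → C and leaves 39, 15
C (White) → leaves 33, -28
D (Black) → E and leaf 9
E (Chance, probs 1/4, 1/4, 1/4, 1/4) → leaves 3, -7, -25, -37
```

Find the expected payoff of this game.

15

C (White): max(33, -28) = 33
B (Black): min(33, 39, 15) = 15
E (Chance): 1/4·3 + 1/4·-7 + 1/4·-25 + 1/4·-37 = -16.5
D (Black): min(-16.5, 9) = -16.5
Root (White): max(15, -16.5) = 15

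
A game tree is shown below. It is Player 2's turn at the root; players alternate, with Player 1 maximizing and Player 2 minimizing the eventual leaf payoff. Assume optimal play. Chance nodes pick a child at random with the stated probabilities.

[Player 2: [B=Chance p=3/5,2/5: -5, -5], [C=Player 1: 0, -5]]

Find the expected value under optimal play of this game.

-5

B (Chance): 3/5·-5 + 2/5·-5 = -5
C (Player 1): max(0, -5) = 0
Root (Player 2): min(-5, 0) = -5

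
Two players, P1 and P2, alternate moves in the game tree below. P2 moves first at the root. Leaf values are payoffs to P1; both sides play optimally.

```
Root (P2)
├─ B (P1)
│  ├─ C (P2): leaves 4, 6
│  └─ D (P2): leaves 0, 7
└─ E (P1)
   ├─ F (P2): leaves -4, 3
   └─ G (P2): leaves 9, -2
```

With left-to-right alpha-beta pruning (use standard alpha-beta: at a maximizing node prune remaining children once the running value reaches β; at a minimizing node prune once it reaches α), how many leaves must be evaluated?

7

C [α=-∞,β=+∞]: v=4
D [α=4,β=+∞]: v=0 after child 1 ≤ α → α-cutoff, skip 1
B [α=-∞,β=+∞]: v=4
F [α=-∞,β=4]: v=-4
G [α=-4,β=4]: v=-2
E [α=-∞,β=4]: v=-2
Root [α=-∞,β=+∞]: v=-2
Leaves evaluated: 7 of 8.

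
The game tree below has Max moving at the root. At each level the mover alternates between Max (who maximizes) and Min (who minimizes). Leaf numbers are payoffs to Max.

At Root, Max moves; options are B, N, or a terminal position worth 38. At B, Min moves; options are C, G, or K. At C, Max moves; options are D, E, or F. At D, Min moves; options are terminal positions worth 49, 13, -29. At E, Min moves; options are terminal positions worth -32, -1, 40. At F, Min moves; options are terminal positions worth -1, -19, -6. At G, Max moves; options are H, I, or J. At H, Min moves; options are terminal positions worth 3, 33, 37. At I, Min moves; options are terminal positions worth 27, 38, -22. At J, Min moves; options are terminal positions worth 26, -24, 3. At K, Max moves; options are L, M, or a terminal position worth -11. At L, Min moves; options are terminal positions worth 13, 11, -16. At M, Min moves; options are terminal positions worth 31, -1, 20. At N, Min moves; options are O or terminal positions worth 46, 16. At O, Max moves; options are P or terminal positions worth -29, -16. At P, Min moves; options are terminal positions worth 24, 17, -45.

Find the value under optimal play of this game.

D (Min): min(49, 13, -29) = -29
E (Min): min(-32, -1, 40) = -32
F (Min): min(-1, -19, -6) = -19
C (Max): max(-29, -32, -19) = -19
H (Min): min(3, 33, 37) = 3
I (Min): min(27, 38, -22) = -22
J (Min): min(26, -24, 3) = -24
G (Max): max(3, -22, -24) = 3
L (Min): min(13, 11, -16) = -16
M (Min): min(31, -1, 20) = -1
K (Max): max(-16, -1, -11) = -1
B (Min): min(-19, 3, -1) = -19
P (Min): min(24, 17, -45) = -45
O (Max): max(-45, -29, -16) = -16
N (Min): min(-16, 46, 16) = -16
Root (Max): max(-19, -16, 38) = 38

38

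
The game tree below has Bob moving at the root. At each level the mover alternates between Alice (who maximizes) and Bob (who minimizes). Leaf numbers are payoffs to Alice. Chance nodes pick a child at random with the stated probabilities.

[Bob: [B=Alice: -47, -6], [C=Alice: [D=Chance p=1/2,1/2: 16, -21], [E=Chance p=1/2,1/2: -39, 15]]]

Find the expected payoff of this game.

-6

B (Alice): max(-47, -6) = -6
D (Chance): 1/2·16 + 1/2·-21 = -2.5
E (Chance): 1/2·-39 + 1/2·15 = -12
C (Alice): max(-2.5, -12) = -2.5
Root (Bob): min(-6, -2.5) = -6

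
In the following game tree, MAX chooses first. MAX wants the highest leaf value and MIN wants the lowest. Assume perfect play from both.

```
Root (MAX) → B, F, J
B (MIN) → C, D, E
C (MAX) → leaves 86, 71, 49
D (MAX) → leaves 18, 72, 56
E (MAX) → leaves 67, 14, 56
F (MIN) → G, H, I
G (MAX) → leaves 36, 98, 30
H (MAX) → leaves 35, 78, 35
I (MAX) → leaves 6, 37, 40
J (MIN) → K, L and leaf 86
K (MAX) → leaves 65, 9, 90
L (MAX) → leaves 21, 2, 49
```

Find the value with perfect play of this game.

C (MAX): max(86, 71, 49) = 86
D (MAX): max(18, 72, 56) = 72
E (MAX): max(67, 14, 56) = 67
B (MIN): min(86, 72, 67) = 67
G (MAX): max(36, 98, 30) = 98
H (MAX): max(35, 78, 35) = 78
I (MAX): max(6, 37, 40) = 40
F (MIN): min(98, 78, 40) = 40
K (MAX): max(65, 9, 90) = 90
L (MAX): max(21, 2, 49) = 49
J (MIN): min(90, 49, 86) = 49
Root (MAX): max(67, 40, 49) = 67

67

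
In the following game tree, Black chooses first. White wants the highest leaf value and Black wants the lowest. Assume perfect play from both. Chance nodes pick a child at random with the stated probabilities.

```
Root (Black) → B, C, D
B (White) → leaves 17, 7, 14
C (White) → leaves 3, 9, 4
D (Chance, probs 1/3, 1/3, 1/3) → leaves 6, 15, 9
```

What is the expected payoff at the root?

9

B (White): max(17, 7, 14) = 17
C (White): max(3, 9, 4) = 9
D (Chance): 1/3·6 + 1/3·15 + 1/3·9 = 10
Root (Black): min(17, 9, 10) = 9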